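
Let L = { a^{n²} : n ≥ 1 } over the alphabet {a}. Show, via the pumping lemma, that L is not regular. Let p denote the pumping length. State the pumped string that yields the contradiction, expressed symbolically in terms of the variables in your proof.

Assume L is regular; let p be its pumping constant.
Take w = a^{p²} ∈ L with |w| = p² ≥ p.
The pumping lemma gives a decomposition w = xyz where |xy| ≤ p and y is nonempty.
Then y = a^k for some k with 1 ≤ k ≤ p.
Pump with i = 2: xy^2z = a^{p²+k}. Since 1 ≤ k ≤ p, p² < p²+k ≤ p²+p < (p+1)², so p²+k lies strictly between consecutive squares and is not a perfect square. So xy^2z ∉ L.
This is a contradiction; hence L is not regular.

a^{p²+k}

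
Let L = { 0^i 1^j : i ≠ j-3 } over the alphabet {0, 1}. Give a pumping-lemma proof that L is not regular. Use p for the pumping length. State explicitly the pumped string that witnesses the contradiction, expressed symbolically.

Assume L is regular; let p be its pumping constant.
Choose w = 0^p 1^{p+p!+3}. Since p ≠ (p+p!+3)-3 = p+p!, w ∈ L; and |w| ≥ p.
The pumping lemma gives a decomposition w = xyz where |xy| ≤ p and |y| ≥ 1.
Since the first p symbols of w are all 0's and |xy| ≤ p, y lies entirely in the leading 0-block: y = 0^k for some k with 1 ≤ k ≤ p.
Since 1 ≤ k ≤ p, k divides p!; set t = 1 + p!/k. Then xy^t z has p + (p!/k)·k = p + p! copies of 0. Now the 0-count is p+p! and (1-count)-3 = (p+p!+3)-3 = p+p!, so i ≠ j-3 fails. So xy^t z = 0^{p+p!} 1^{p+p!+3} ∉ L.
This contradicts the pumping lemma, so L is not regular.

0^{p+p!} 1^{p+p!+3}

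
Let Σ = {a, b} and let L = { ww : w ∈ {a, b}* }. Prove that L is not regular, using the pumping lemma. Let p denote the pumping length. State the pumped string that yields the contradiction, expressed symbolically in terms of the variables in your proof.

a^{p+k} b^p a^p b^p

Toward a contradiction, assume L is regular with pumping length p.
Take w = a^p b^p a^p b^p = uu where u = a^pb^p; then w ∈ L and |w| = 4p ≥ p.
By the pumping lemma, w = xyz with |xy| ≤ p and |y| ≥ 1.
Since the first p symbols of w are all a's and |xy| ≤ p, y lies entirely in the leading a-block: y = a^k for some k with 1 ≤ k ≤ p.
Pump with i = 2: xy^2z = a^{p+k} b^p a^p b^p, of length 4p+k. Suppose this equals vv. The string starts with a and ends with b, so v does too; thus the boundary between the two copies of v is a b→a transition. There is exactly one such transition, at position 2p+k, so |v| = 2p+k and |vv| = 4p+2k ≠ 4p+k since k ≥ 1. So xy^2z ∉ L.
This is a contradiction; hence L is not regular.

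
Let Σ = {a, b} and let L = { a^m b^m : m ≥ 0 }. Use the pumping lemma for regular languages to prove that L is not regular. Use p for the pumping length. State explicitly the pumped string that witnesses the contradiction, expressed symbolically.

a^{p+k} b^p

Toward a contradiction, assume L is regular with pumping length p.
Choose w = a^p b^p, which is in L with |w| = 2p ≥ p.
The pumping lemma gives a decomposition w = xyz where |xy| ≤ p and |y| > 0.
Because |xy| ≤ p and w begins with p copies of a, we have y = a^k with 1 ≤ k ≤ p.
Pump with i = 2: xy^2z = a^{p+k} b^p. For this to lie in L we would need p = p+k, which forces k = 0. But k ≥ 1, so xy^2z ∉ L.
This is a contradiction; hence L is not regular.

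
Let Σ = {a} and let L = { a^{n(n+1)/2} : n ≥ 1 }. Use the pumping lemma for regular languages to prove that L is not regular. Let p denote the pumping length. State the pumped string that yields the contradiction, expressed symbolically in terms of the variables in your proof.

a^{p(p+1)/2+k}

Assume L is regular; let p be its pumping constant.
Take w = a^{p(p+1)/2} ∈ L with |w| = p(p+1)/2 ≥ p.
By the pumping lemma, w = xyz with |xy| ≤ p and |y| > 0.
Then y = a^k for some k with 1 ≤ k ≤ p.
Pump with i = 2: xy^2z = a^{p(p+1)/2+k}. Since 1 ≤ k ≤ p, p(p+1)/2 < p(p+1)/2+k ≤ p(p+1)/2+p < (p+1)(p+2)/2, so p(p+1)/2+k is strictly between consecutive triangular numbers. So xy^2z ∉ L.
This is a contradiction; hence L is not regular.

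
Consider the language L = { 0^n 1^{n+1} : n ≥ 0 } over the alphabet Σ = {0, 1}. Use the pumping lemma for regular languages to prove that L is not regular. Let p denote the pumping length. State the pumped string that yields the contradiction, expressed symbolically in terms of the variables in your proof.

0^{p+k} 1^{p+1}

Assume L is regular. Let p be the pumping length given by the pumping lemma.
Choose w = 0^p 1^{p+1}, which is in L with |w| = 2p+1 ≥ p.
By the pumping lemma, w = xyz with |xy| ≤ p and |y| ≥ 1.
Since the first p symbols of w are all 0's and |xy| ≤ p, y lies entirely in the leading 0-block: y = 0^k for some k with 1 ≤ k ≤ p.
Pump with i = 2: xy^2z = 0^{p+k} 1^{p+1}. For this to lie in L we would need p+1 = (p+k)+1, which forces k = 0. But k ≥ 1, so xy^2z ∉ L.
Contradiction. Therefore L is not regular.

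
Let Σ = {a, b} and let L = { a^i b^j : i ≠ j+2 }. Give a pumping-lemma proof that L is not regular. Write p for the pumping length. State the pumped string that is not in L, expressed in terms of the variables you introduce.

a^{p+p!} b^{p+p!-2}

Toward a contradiction, assume L is regular with pumping length p.
Choose w = a^p b^{p+p!-2}. Since p ≠ (p+p!-2)+2 = p+p!, w ∈ L; and |w| ≥ p.
By the pumping lemma, w = xyz with |xy| ≤ p and |y| ≥ 1.
Since the first p symbols of w are all a's and |xy| ≤ p, y lies entirely in the leading a-block: y = a^k for some k with 1 ≤ k ≤ p.
Since 1 ≤ k ≤ p, k divides p!; set t = 1 + p!/k. Then xy^t z has p + (p!/k)·k = p + p! copies of a. Now the a-count is p+p! and (b-count)+2 = (p+p!-2)+2 = p+p!, so i ≠ j+2 fails. So xy^t z = a^{p+p!} b^{p+p!-2} ∉ L.
This contradicts the pumping lemma, so L is not regular.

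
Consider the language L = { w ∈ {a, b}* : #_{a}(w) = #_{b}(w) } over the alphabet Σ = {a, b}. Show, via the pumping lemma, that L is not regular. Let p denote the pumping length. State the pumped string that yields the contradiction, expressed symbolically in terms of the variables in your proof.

a^{p+k} b^p

Assume L is regular. Let p be the pumping length given by the pumping lemma.
Choose w = a^p b^p ∈ L with |w| = 2p ≥ p.
Write w = xyz as guaranteed by the lemma, with |xy| ≤ p and |y| > 0.
Because |xy| ≤ p and w begins with p copies of a, we have y = a^k with 1 ≤ k ≤ p.
Pump with i = 2: xy^2z = a^{p+k} b^p has p+k occurrences of a but only p of b. Since k ≥ 1 the counts differ, so xy^2z ∉ L.
Contradiction. Therefore L is not regular.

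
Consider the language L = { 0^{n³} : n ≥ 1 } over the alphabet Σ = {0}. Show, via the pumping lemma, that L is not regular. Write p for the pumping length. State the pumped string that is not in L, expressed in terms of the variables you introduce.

Suppose for contradiction that L is regular, and let p be the pumping length.
Take w = 0^{p³} ∈ L with |w| = p³ ≥ p.
The pumping lemma gives a decomposition w = xyz where |xy| ≤ p and |y| > 0.
Then y = 0^k for some k with 1 ≤ k ≤ p.
Pump with i = 2: xy^2z = 0^{p³+k}. Since 1 ≤ k ≤ p, p³ < p³+k ≤ p³+p < p³+3p²+3p+1 = (p+1)³, so p³+k is not a perfect cube. So xy^2z ∉ L.
Contradiction. Therefore L is not regular.

0^{p³+k}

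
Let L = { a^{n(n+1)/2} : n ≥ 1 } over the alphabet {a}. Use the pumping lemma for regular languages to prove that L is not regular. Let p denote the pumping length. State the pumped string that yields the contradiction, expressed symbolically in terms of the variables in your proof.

a^{p(p+1)/2+k}

Suppose for contradiction that L is regular, and let p be the pumping length.
Take w = a^{p(p+1)/2} ∈ L with |w| = p(p+1)/2 ≥ p.
Write w = xyz as guaranteed by the lemma, with |xy| ≤ p and y is nonempty.
Then y = a^k for some k with 1 ≤ k ≤ p.
Pump with i = 2: xy^2z = a^{p(p+1)/2+k}. Since 1 ≤ k ≤ p, p(p+1)/2 < p(p+1)/2+k ≤ p(p+1)/2+p < (p+1)(p+2)/2, so p(p+1)/2+k is strictly between consecutive triangular numbers. So xy^2z ∉ L.
This contradicts the pumping lemma, so L is not regular.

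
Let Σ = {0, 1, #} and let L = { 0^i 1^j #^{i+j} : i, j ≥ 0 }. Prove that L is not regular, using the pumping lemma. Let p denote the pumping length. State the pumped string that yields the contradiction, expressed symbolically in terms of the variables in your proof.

0^{p+k} 1^p #^{2p}

Assume L is regular; let p be its pumping constant.
Take w = 0^p 1^p #^{2p} ∈ L (with i=j=p, i+j=2p), |w| = 4p ≥ p.
By the pumping lemma, w = xyz with |xy| ≤ p and y is nonempty.
The first p characters of w are 0's, so xy (and hence y) consists only of 0's. Write y = 0^k, 1 ≤ k ≤ p.
Consider xy^2z = 0^{p+k} 1^p #^{2p}. Now the 0- and 1-counts sum to 2p+k, but the #-count is 2p ≠ 2p+k. So xy^2z ∉ L.
This is a contradiction; hence L is not regular.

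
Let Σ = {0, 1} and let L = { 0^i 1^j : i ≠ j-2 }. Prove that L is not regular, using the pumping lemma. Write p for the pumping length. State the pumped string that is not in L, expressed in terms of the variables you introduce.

Assume L is regular; let p be its pumping constant.
Choose w = 0^p 1^{p+p!+2}. Since p ≠ (p+p!+2)-2 = p+p!, w ∈ L; and |w| ≥ p.
By the pumping lemma, w = xyz with |xy| ≤ p and |y| > 0.
The first p characters of w are 0's, so xy (and hence y) consists only of 0's. Write y = 0^k, 1 ≤ k ≤ p.
Since 1 ≤ k ≤ p, k divides p!; set t = 1 + p!/k. Then xy^t z has p + (p!/k)·k = p + p! copies of 0. Now the 0-count is p+p! and (1-count)-2 = (p+p!+2)-2 = p+p!, so i ≠ j-2 fails. So xy^t z = 0^{p+p!} 1^{p+p!+2} ∉ L.
This contradicts the pumping lemma, so L is not regular.

0^{p+p!} 1^{p+p!+2}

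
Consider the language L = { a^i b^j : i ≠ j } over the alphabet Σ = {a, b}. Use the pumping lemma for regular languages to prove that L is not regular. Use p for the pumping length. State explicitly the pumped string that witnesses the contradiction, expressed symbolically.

Toward a contradiction, assume L is regular with pumping length p.
Choose w = a^p b^{p+p!}. Since p ≠ p+p!, w ∈ L; and |w| ≥ p.
Write w = xyz as guaranteed by the lemma, with |xy| ≤ p and y is nonempty.
Since the first p symbols of w are all a's and |xy| ≤ p, y lies entirely in the leading a-block: y = a^k for some k with 1 ≤ k ≤ p.
Since 1 ≤ k ≤ p, k divides p!; set t = 1 + p!/k. Then xy^t z has p + (p!/k)·k = p + p! copies of a. Now the a-count equals the b-count, so i ≠ j fails. So xy^t z = a^{p+p!} b^{p+p!} ∉ L.
Contradiction. Therefore L is not regular.

a^{p+p!} b^{p+p!}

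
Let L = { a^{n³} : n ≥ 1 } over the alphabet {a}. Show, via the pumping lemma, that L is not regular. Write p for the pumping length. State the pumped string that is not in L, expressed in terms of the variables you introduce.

Assume L is regular. Let p be the pumping length given by the pumping lemma.
Take w = a^{p³} ∈ L with |w| = p³ ≥ p.
Write w = xyz as guaranteed by the lemma, with |xy| ≤ p and |y| ≥ 1.
Then y = a^k for some k with 1 ≤ k ≤ p.
Pump with i = 2: xy^2z = a^{p³+k}. Since 1 ≤ k ≤ p, p³ < p³+k ≤ p³+p < p³+3p²+3p+1 = (p+1)³, so p³+k is not a perfect cube. So xy^2z ∉ L.
This contradicts the pumping lemma, so L is not regular.

a^{p³+k}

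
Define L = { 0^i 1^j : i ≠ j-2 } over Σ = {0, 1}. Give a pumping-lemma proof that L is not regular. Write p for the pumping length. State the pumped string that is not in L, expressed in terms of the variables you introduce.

0^{p+p!} 1^{p+p!+2}

Toward a contradiction, assume L is regular with pumping length p.
Choose w = 0^p 1^{p+p!+2}. Since p ≠ (p+p!+2)-2 = p+p!, w ∈ L; and |w| ≥ p.
By the pumping lemma, w = xyz with |xy| ≤ p and |y| > 0.
Since the first p symbols of w are all 0's and |xy| ≤ p, y lies entirely in the leading 0-block: y = 0^k for some k with 1 ≤ k ≤ p.
Since 1 ≤ k ≤ p, k divides p!; set t = 1 + p!/k. Then xy^t z has p + (p!/k)·k = p + p! copies of 0. Now the 0-count is p+p! and (1-count)-2 = (p+p!+2)-2 = p+p!, so i ≠ j-2 fails. So xy^t z = 0^{p+p!} 1^{p+p!+2} ∉ L.
Contradiction. Therefore L is not regular.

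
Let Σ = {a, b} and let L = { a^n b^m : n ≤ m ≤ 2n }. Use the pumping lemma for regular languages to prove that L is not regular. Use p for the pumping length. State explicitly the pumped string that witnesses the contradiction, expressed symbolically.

Assume L is regular. Let p be the pumping length given by the pumping lemma.
Take w = a^p b^p ∈ L (since p ≤ p ≤ 2p), with |w| = 2p ≥ p.
The pumping lemma gives a decomposition w = xyz where |xy| ≤ p and |y| > 0.
The first p characters of w are a's, so xy (and hence y) consists only of a's. Write y = a^k, 1 ≤ k ≤ p.
Pump with i = 2: xy^2z = a^{p+k} b^p. Now n = p+k > p = m, so the condition n ≤ m fails. Thus xy^2z ∉ L.
Contradiction. Therefore L is not regular.

a^{p+k} b^p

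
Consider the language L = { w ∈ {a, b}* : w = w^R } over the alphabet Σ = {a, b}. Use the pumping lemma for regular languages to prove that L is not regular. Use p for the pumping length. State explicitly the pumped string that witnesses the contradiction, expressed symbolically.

a^{p+k} b a^p

Toward a contradiction, assume L is regular with pumping length p.
Take w = a^p b a^p, a palindrome of length 2p+1 ≥ p.
Write w = xyz as guaranteed by the lemma, with |xy| ≤ p and |y| ≥ 1.
The first p characters of w are a's, so xy (and hence y) consists only of a's. Write y = a^k, 1 ≤ k ≤ p.
Pump with i = 2: xy^2z = a^{p+k} b a^p. Its reverse is a^p b a^{p+k}, which differs from xy^2z since k ≥ 1. So xy^2z is not a palindrome and xy^2z ∉ L.
This contradicts the pumping lemma, so L is not regular.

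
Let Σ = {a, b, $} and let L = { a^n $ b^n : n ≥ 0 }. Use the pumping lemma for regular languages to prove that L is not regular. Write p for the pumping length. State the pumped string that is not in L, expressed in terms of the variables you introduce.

Assume L is regular; let p be its pumping constant.
Take w = a^p $ b^p ∈ L with |w| = 2p+1 ≥ p.
By the pumping lemma, w = xyz with |xy| ≤ p and |y| > 0.
Since the first p symbols of w are all a's and |xy| ≤ p, y lies entirely in the leading a-block: y = a^k for some k with 1 ≤ k ≤ p.
Pump with i = 2: xy^2z = a^{p+k} $ b^p, which would require p+k = p. But k ≥ 1, so xy^2z ∉ L.
Contradiction. Therefore L is not regular.

a^{p+k} $ b^p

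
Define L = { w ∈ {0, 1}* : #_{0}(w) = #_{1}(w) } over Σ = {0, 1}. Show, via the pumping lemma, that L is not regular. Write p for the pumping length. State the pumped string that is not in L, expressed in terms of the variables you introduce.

Suppose for contradiction that L is regular, and let p be the pumping length.
Choose w = 0^p 1^p ∈ L with |w| = 2p ≥ p.
Write w = xyz as guaranteed by the lemma, with |xy| ≤ p and y is nonempty.
Because |xy| ≤ p and w begins with p copies of 0, we have y = 0^k with 1 ≤ k ≤ p.
Pump with i = 2: xy^2z = 0^{p+k} 1^p has p+k occurrences of 0 but only p of 1. Since k ≥ 1 the counts differ, so xy^2z ∉ L.
This contradicts the pumping lemma, so L is not regular.

0^{p+k} 1^p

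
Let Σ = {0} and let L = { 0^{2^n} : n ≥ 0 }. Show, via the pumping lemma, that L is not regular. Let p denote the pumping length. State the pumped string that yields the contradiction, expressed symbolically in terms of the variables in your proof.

Toward a contradiction, assume L is regular with pumping length p.
Take w = 0^{2^p} ∈ L with |w| = 2^p ≥ p.
Write w = xyz as guaranteed by the lemma, with |xy| ≤ p and |y| > 0.
Then y = 0^k for some k with 1 ≤ k ≤ p.
Pump with i = 2: xy^2z = 0^{2^p+k}. Since 1 ≤ k ≤ p < 2^p, we have 2^p < 2^p+k < 2^{p+1}, so 2^p+k is not a power of 2. So xy^2z ∉ L.
Contradiction. Therefore L is not regular.

0^{2^p+k}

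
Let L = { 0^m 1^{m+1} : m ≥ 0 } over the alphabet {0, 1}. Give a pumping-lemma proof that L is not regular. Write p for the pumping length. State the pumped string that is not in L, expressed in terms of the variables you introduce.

0^{p+k} 1^{p+1}

Toward a contradiction, assume L is regular with pumping length p.
Take w = 0^p 1^{p+1}. Then w ∈ L and |w| = 2p+1 ≥ p.
Write w = xyz as guaranteed by the lemma, with |xy| ≤ p and |y| ≥ 1.
The first p characters of w are 0's, so xy (and hence y) consists only of 0's. Write y = 0^k, 1 ≤ k ≤ p.
Pump with i = 2: xy^2z = 0^{p+k} 1^{p+1}. For this to lie in L we would need p+1 = (p+k)+1, which forces k = 0. But k ≥ 1, so xy^2z ∉ L.
This is a contradiction; hence L is not regular.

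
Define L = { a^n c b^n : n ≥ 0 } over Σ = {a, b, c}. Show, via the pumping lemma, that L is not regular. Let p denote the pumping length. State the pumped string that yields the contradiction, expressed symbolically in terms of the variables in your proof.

a^{p+k} c b^p

Assume L is regular. Let p be the pumping length given by the pumping lemma.
Take w = a^p c b^p ∈ L with |w| = 2p+1 ≥ p.
The pumping lemma gives a decomposition w = xyz where |xy| ≤ p and y is nonempty.
Because |xy| ≤ p and w begins with p copies of a, we have y = a^k with 1 ≤ k ≤ p.
Pump with i = 2: xy^2z = a^{p+k} c b^p, which would require p+k = p. But k ≥ 1, so xy^2z ∉ L.
This contradicts the pumping lemma, so L is not regular.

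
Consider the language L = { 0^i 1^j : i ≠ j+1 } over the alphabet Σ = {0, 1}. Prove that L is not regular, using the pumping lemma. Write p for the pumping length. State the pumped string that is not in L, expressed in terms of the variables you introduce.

Assume L is regular; let p be its pumping constant.
Choose w = 0^p 1^{p+p!-1}. Since p ≠ (p+p!-1)+1 = p+p!, w ∈ L; and |w| ≥ p.
The pumping lemma gives a decomposition w = xyz where |xy| ≤ p and y is nonempty.
Since the first p symbols of w are all 0's and |xy| ≤ p, y lies entirely in the leading 0-block: y = 0^k for some k with 1 ≤ k ≤ p.
Since 1 ≤ k ≤ p, k divides p!; set t = 1 + p!/k. Then xy^t z has p + (p!/k)·k = p + p! copies of 0. Now the 0-count is p+p! and (1-count)+1 = (p+p!-1)+1 = p+p!, so i ≠ j+1 fails. So xy^t z = 0^{p+p!} 1^{p+p!-1} ∉ L.
This contradicts the pumping lemma, so L is not regular.

0^{p+p!} 1^{p+p!-1}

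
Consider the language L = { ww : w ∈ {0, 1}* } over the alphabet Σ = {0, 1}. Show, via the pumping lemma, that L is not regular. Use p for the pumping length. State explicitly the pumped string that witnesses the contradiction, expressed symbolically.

0^{p+k} 1^p 0^p 1^p

Assume L is regular. Let p be the pumping length given by the pumping lemma.
Take w = 0^p 1^p 0^p 1^p = uu where u = 0^p1^p; then w ∈ L and |w| = 4p ≥ p.
Write w = xyz as guaranteed by the lemma, with |xy| ≤ p and |y| ≥ 1.
Because |xy| ≤ p and w begins with p copies of 0, we have y = 0^k with 1 ≤ k ≤ p.
Pump with i = 2: xy^2z = 0^{p+k} 1^p 0^p 1^p, of length 4p+k. Suppose this equals vv. The string starts with 0 and ends with 1, so v does too; thus the boundary between the two copies of v is a 1→0 transition. There is exactly one such transition, at position 2p+k, so |v| = 2p+k and |vv| = 4p+2k ≠ 4p+k since k ≥ 1. So xy^2z ∉ L.
Contradiction. Therefore L is not regular.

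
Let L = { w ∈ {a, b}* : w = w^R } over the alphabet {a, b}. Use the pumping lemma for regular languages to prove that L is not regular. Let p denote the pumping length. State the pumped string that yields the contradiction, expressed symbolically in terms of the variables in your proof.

Suppose for contradiction that L is regular, and let p be the pumping length.
Take w = a^p b a^p, a palindrome of length 2p+1 ≥ p.
The pumping lemma gives a decomposition w = xyz where |xy| ≤ p and |y| ≥ 1.
Since the first p symbols of w are all a's and |xy| ≤ p, y lies entirely in the leading a-block: y = a^k for some k with 1 ≤ k ≤ p.
Pump with i = 2: xy^2z = a^{p+k} b a^p. Its reverse is a^p b a^{p+k}, which differs from xy^2z since k ≥ 1. So xy^2z is not a palindrome and xy^2z ∉ L.
This is a contradiction; hence L is not regular.

a^{p+k} b a^p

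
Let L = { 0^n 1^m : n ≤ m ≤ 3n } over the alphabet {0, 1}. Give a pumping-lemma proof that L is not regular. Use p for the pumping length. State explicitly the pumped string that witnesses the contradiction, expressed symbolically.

Assume L is regular. Let p be the pumping length given by the pumping lemma.
Take w = 0^p 1^p ∈ L (since p ≤ p ≤ 3p), with |w| = 2p ≥ p.
The pumping lemma gives a decomposition w = xyz where |xy| ≤ p and |y| ≥ 1.
The first p characters of w are 0's, so xy (and hence y) consists only of 0's. Write y = 0^k, 1 ≤ k ≤ p.
Pump with i = 2: xy^2z = 0^{p+k} 1^p. Now n = p+k > p = m, so the condition n ≤ m fails. Thus xy^2z ∉ L.
Contradiction. Therefore L is not regular.

0^{p+k} 1^p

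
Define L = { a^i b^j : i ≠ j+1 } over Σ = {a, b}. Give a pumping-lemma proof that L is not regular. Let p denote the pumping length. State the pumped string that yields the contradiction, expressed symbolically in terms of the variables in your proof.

a^{p+p!} b^{p+p!-1}

Toward a contradiction, assume L is regular with pumping length p.
Choose w = a^p b^{p+p!-1}. Since p ≠ (p+p!-1)+1 = p+p!, w ∈ L; and |w| ≥ p.
The pumping lemma gives a decomposition w = xyz where |xy| ≤ p and |y| ≥ 1.
The first p characters of w are a's, so xy (and hence y) consists only of a's. Write y = a^k, 1 ≤ k ≤ p.
Since 1 ≤ k ≤ p, k divides p!; set t = 1 + p!/k. Then xy^t z has p + (p!/k)·k = p + p! copies of a. Now the a-count is p+p! and (b-count)+1 = (p+p!-1)+1 = p+p!, so i ≠ j+1 fails. So xy^t z = a^{p+p!} b^{p+p!-1} ∉ L.
This is a contradiction; hence L is not regular.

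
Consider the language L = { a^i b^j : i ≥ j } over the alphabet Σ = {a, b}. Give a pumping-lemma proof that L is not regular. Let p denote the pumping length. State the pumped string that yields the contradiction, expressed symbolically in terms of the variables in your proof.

a^{p-k} b^p

Suppose for contradiction that L is regular, and let p be the pumping length.
Choose w = a^p b^p ∈ L, with |w| = 2p ≥ p.
The pumping lemma gives a decomposition w = xyz where |xy| ≤ p and |y| ≥ 1.
Because |xy| ≤ p and w begins with p copies of a, we have y = a^k with 1 ≤ k ≤ p.
Consider xy^0z = xz = a^{p-k} b^p. Since k ≥ 1, the a-count p-k is less than p, so i ≥ j fails; thus xz ∉ L.
This is a contradiction; hence L is not regular.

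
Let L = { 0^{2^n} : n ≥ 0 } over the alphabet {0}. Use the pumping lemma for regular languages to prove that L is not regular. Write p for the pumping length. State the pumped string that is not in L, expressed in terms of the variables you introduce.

Assume L is regular; let p be its pumping constant.
Take w = 0^{2^p} ∈ L with |w| = 2^p ≥ p.
The pumping lemma gives a decomposition w = xyz where |xy| ≤ p and y is nonempty.
Then y = 0^k for some k with 1 ≤ k ≤ p.
Pump with i = 2: xy^2z = 0^{2^p+k}. Since 1 ≤ k ≤ p < 2^p, we have 2^p < 2^p+k < 2^{p+1}, so 2^p+k is not a power of 2. So xy^2z ∉ L.
Contradiction. Therefore L is not regular.

0^{2^p+k}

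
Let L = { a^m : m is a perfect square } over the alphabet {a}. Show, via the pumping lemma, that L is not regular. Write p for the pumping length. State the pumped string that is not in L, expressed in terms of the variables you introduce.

a^{p²+k}

Assume L is regular; let p be its pumping constant.
Take w = a^{p²} ∈ L with |w| = p² ≥ p.
The pumping lemma gives a decomposition w = xyz where |xy| ≤ p and |y| ≥ 1.
Then y = a^k for some k with 1 ≤ k ≤ p.
Pump with i = 2: xy^2z = a^{p²+k}. Since 1 ≤ k ≤ p, p² < p²+k ≤ p²+p < (p+1)², so p²+k lies strictly between consecutive squares and is not a perfect square. So xy^2z ∉ L.
Contradiction. Therefore L is not regular.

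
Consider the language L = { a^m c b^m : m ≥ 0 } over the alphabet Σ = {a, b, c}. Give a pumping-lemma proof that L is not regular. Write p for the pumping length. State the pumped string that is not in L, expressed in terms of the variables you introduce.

Assume L is regular. Let p be the pumping length given by the pumping lemma.
Take w = a^p c b^p ∈ L with |w| = 2p+1 ≥ p.
Write w = xyz as guaranteed by the lemma, with |xy| ≤ p and y is nonempty.
Because |xy| ≤ p and w begins with p copies of a, we have y = a^k with 1 ≤ k ≤ p.
Pump with i = 2: xy^2z = a^{p+k} c b^p, which would require p+k = p. But k ≥ 1, so xy^2z ∉ L.
This contradicts the pumping lemma, so L is not regular.

a^{p+k} c b^p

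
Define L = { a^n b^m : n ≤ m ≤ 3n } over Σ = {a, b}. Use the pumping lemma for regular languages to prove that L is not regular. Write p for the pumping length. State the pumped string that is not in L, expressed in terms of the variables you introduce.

Suppose for contradiction that L is regular, and let p be the pumping length.
Take w = a^p b^p ∈ L (since p ≤ p ≤ 3p), with |w| = 2p ≥ p.
Write w = xyz as guaranteed by the lemma, with |xy| ≤ p and |y| > 0.
Since the first p symbols of w are all a's and |xy| ≤ p, y lies entirely in the leading a-block: y = a^k for some k with 1 ≤ k ≤ p.
Pump with i = 2: xy^2z = a^{p+k} b^p. Now n = p+k > p = m, so the condition n ≤ m fails. Thus xy^2z ∉ L.
This is a contradiction; hence L is not regular.

a^{p+k} b^p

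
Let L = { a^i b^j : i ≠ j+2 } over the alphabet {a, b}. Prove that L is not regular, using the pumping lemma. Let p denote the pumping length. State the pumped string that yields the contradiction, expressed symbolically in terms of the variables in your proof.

a^{p+p!} b^{p+p!-2}

Assume L is regular; let p be its pumping constant.
Choose w = a^p b^{p+p!-2}. Since p ≠ (p+p!-2)+2 = p+p!, w ∈ L; and |w| ≥ p.
The pumping lemma gives a decomposition w = xyz where |xy| ≤ p and y is nonempty.
The first p characters of w are a's, so xy (and hence y) consists only of a's. Write y = a^k, 1 ≤ k ≤ p.
Since 1 ≤ k ≤ p, k divides p!; set t = 1 + p!/k. Then xy^t z has p + (p!/k)·k = p + p! copies of a. Now the a-count is p+p! and (b-count)+2 = (p+p!-2)+2 = p+p!, so i ≠ j+2 fails. So xy^t z = a^{p+p!} b^{p+p!-2} ∉ L.
This contradicts the pumping lemma, so L is not regular.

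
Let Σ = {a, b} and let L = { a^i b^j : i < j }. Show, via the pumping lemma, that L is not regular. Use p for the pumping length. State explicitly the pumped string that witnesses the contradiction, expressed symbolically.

Assume L is regular. Let p be the pumping length given by the pumping lemma.
Choose w = a^p b^{p+1} ∈ L, with |w| = 2p+1 ≥ p.
Write w = xyz as guaranteed by the lemma, with |xy| ≤ p and y is nonempty.
Because |xy| ≤ p and w begins with p copies of a, we have y = a^k with 1 ≤ k ≤ p.
Consider xy^2z = a^{p+k} b^{p+1}. Since k ≥ 1, the a-count p+k is at least p+1, so i < j fails; thus xy^2z ∉ L.
Contradiction. Therefore L is not regular.

a^{p+k} b^{p+1}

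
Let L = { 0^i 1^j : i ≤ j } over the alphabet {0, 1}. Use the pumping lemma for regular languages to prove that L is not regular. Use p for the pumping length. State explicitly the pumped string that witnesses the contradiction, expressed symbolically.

Suppose for contradiction that L is regular, and let p be the pumping length.
Choose w = 0^p 1^p ∈ L, with |w| = 2p ≥ p.
The pumping lemma gives a decomposition w = xyz where |xy| ≤ p and y is nonempty.
The first p characters of w are 0's, so xy (and hence y) consists only of 0's. Write y = 0^k, 1 ≤ k ≤ p.
Consider xy^2z = 0^{p+k} 1^p. Since k ≥ 1, the 0-count p+k exceeds the 1-count p, so i ≤ j fails; thus xy^2z ∉ L.
Contradiction. Therefore L is not regular.

0^{p+k} 1^p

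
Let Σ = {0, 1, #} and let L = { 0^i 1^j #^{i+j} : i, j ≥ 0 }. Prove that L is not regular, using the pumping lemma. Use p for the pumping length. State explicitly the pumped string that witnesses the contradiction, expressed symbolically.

0^{p+k} 1^p #^{2p}

Assume L is regular. Let p be the pumping length given by the pumping lemma.
Take w = 0^p 1^p #^{2p} ∈ L (with i=j=p, i+j=2p), |w| = 4p ≥ p.
By the pumping lemma, w = xyz with |xy| ≤ p and |y| > 0.
Since the first p symbols of w are all 0's and |xy| ≤ p, y lies entirely in the leading 0-block: y = 0^k for some k with 1 ≤ k ≤ p.
Consider xy^2z = 0^{p+k} 1^p #^{2p}. Now the 0- and 1-counts sum to 2p+k, but the #-count is 2p ≠ 2p+k. So xy^2z ∉ L.
This contradicts the pumping lemma, so L is not regular.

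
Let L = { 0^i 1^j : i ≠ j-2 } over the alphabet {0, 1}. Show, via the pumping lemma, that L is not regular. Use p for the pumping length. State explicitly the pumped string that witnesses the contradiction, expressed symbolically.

Toward a contradiction, assume L is regular with pumping length p.
Choose w = 0^p 1^{p+p!+2}. Since p ≠ (p+p!+2)-2 = p+p!, w ∈ L; and |w| ≥ p.
Write w = xyz as guaranteed by the lemma, with |xy| ≤ p and y is nonempty.
Since the first p symbols of w are all 0's and |xy| ≤ p, y lies entirely in the leading 0-block: y = 0^k for some k with 1 ≤ k ≤ p.
Since 1 ≤ k ≤ p, k divides p!; set t = 1 + p!/k. Then xy^t z has p + (p!/k)·k = p + p! copies of 0. Now the 0-count is p+p! and (1-count)-2 = (p+p!+2)-2 = p+p!, so i ≠ j-2 fails. So xy^t z = 0^{p+p!} 1^{p+p!+2} ∉ L.
This contradicts the pumping lemma, so L is not regular.

0^{p+p!} 1^{p+p!+2}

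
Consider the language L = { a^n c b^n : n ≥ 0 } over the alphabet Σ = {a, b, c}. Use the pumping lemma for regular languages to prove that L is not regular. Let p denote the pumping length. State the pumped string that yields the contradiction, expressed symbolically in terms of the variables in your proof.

a^{p+k} c b^p

Assume L is regular; let p be its pumping constant.
Take w = a^p c b^p ∈ L with |w| = 2p+1 ≥ p.
By the pumping lemma, w = xyz with |xy| ≤ p and |y| ≥ 1.
The first p characters of w are a's, so xy (and hence y) consists only of a's. Write y = a^k, 1 ≤ k ≤ p.
Pump with i = 2: xy^2z = a^{p+k} c b^p, which would require p+k = p. But k ≥ 1, so xy^2z ∉ L.
Contradiction. Therefore L is not regular.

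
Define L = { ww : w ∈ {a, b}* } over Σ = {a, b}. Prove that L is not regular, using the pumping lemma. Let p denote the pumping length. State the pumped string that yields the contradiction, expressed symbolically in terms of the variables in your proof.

a^{p+k} b^p a^p b^p

Assume L is regular. Let p be the pumping length given by the pumping lemma.
Take w = a^p b^p a^p b^p = uu where u = a^pb^p; then w ∈ L and |w| = 4p ≥ p.
By the pumping lemma, w = xyz with |xy| ≤ p and y is nonempty.
Since the first p symbols of w are all a's and |xy| ≤ p, y lies entirely in the leading a-block: y = a^k for some k with 1 ≤ k ≤ p.
Pump with i = 2: xy^2z = a^{p+k} b^p a^p b^p, of length 4p+k. Suppose this equals vv. The string starts with a and ends with b, so v does too; thus the boundary between the two copies of v is a b→a transition. There is exactly one such transition, at position 2p+k, so |v| = 2p+k and |vv| = 4p+2k ≠ 4p+k since k ≥ 1. So xy^2z ∉ L.
This contradicts the pumping lemma, so L is not regular.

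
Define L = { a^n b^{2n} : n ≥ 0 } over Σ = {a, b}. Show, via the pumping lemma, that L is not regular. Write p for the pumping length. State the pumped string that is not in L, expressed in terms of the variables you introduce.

Assume L is regular; let p be its pumping constant.
Take w = a^p b^{2p}. Then w ∈ L and |w| = 3p ≥ p.
By the pumping lemma, w = xyz with |xy| ≤ p and y is nonempty.
Because |xy| ≤ p and w begins with p copies of a, we have y = a^k with 1 ≤ k ≤ p.
Pump with i = 2: xy^2z = a^{p+k} b^{2p}. For this to lie in L we would need 2p = 2(p+k), which forces k = 0. But k ≥ 1, so xy^2z ∉ L.
Contradiction. Therefore L is not regular.

a^{p+k} b^{2p}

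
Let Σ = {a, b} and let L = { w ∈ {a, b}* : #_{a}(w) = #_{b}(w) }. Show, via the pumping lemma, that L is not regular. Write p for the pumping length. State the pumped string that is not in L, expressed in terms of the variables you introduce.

a^{p+k} b^p

Toward a contradiction, assume L is regular with pumping length p.
Choose w = a^p b^p ∈ L with |w| = 2p ≥ p.
By the pumping lemma, w = xyz with |xy| ≤ p and |y| ≥ 1.
The first p characters of w are a's, so xy (and hence y) consists only of a's. Write y = a^k, 1 ≤ k ≤ p.
Pump with i = 2: xy^2z = a^{p+k} b^p has p+k occurrences of a but only p of b. Since k ≥ 1 the counts differ, so xy^2z ∉ L.
Contradiction. Therefore L is not regular.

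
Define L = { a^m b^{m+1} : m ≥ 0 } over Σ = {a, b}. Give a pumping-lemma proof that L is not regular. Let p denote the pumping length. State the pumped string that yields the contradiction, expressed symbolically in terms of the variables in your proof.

a^{p+k} b^{p+1}

Suppose for contradiction that L is regular, and let p be the pumping length.
Let w = a^p b^{p+1} ∈ L; note |w| = 2p+1 ≥ p.
Write w = xyz as guaranteed by the lemma, with |xy| ≤ p and |y| > 0.
Because |xy| ≤ p and w begins with p copies of a, we have y = a^k with 1 ≤ k ≤ p.
Pump with i = 2: xy^2z = a^{p+k} b^{p+1}. For this to lie in L we would need p+1 = (p+k)+1, which forces k = 0. But k ≥ 1, so xy^2z ∉ L.
This contradicts the pumping lemma, so L is not regular.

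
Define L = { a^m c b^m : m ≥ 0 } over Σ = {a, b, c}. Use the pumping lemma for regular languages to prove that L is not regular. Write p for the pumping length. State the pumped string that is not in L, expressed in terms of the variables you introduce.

a^{p+k} c b^p

Toward a contradiction, assume L is regular with pumping length p.
Take w = a^p c b^p ∈ L with |w| = 2p+1 ≥ p.
The pumping lemma gives a decomposition w = xyz where |xy| ≤ p and y is nonempty.
Since the first p symbols of w are all a's and |xy| ≤ p, y lies entirely in the leading a-block: y = a^k for some k with 1 ≤ k ≤ p.
Pump with i = 2: xy^2z = a^{p+k} c b^p, which would require p+k = p. But k ≥ 1, so xy^2z ∉ L.
Contradiction. Therefore L is not regular.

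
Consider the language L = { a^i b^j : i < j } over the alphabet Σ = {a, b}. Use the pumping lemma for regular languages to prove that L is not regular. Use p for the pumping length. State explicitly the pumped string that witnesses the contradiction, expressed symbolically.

Assume L is regular. Let p be the pumping length given by the pumping lemma.
Choose w = a^p b^{p+1} ∈ L, with |w| = 2p+1 ≥ p.
The pumping lemma gives a decomposition w = xyz where |xy| ≤ p and |y| > 0.
Because |xy| ≤ p and w begins with p copies of a, we have y = a^k with 1 ≤ k ≤ p.
Consider xy^2z = a^{p+k} b^{p+1}. Since k ≥ 1, the a-count p+k is at least p+1, so i < j fails; thus xy^2z ∉ L.
Contradiction. Therefore L is not regular.

a^{p+k} b^{p+1}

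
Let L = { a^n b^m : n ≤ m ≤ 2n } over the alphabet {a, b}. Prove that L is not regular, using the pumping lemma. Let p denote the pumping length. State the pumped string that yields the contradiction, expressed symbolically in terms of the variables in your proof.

a^{p+k} b^p

Assume L is regular; let p be its pumping constant.
Take w = a^p b^p ∈ L (since p ≤ p ≤ 2p), with |w| = 2p ≥ p.
Write w = xyz as guaranteed by the lemma, with |xy| ≤ p and y is nonempty.
Since the first p symbols of w are all a's and |xy| ≤ p, y lies entirely in the leading a-block: y = a^k for some k with 1 ≤ k ≤ p.
Pump with i = 2: xy^2z = a^{p+k} b^p. Now n = p+k > p = m, so the condition n ≤ m fails. Thus xy^2z ∉ L.
This is a contradiction; hence L is not regular.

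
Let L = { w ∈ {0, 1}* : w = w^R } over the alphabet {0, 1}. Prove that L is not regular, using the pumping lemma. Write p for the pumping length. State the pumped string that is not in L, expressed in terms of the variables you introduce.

Suppose for contradiction that L is regular, and let p be the pumping length.
Take w = 0^p 1 0^p, a palindrome of length 2p+1 ≥ p.
Write w = xyz as guaranteed by the lemma, with |xy| ≤ p and |y| ≥ 1.
The first p characters of w are 0's, so xy (and hence y) consists only of 0's. Write y = 0^k, 1 ≤ k ≤ p.
Pump with i = 2: xy^2z = 0^{p+k} 1 0^p. Its reverse is 0^p 1 0^{p+k}, which differs from xy^2z since k ≥ 1. So xy^2z is not a palindrome and xy^2z ∉ L.
This contradicts the pumping lemma, so L is not regular.

0^{p+k} 1 0^p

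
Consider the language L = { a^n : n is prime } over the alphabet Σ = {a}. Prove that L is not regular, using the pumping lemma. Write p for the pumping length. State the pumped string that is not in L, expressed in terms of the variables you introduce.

Assume L is regular; let p be its pumping constant.
Let q be a prime with q ≥ p+2 (infinitely many primes exist), and take w = a^q ∈ L with |w| = q ≥ p.
By the pumping lemma, w = xyz with |xy| ≤ p and y is nonempty.
Then y = a^k for some k with 1 ≤ k ≤ p.
Since 1 ≤ k ≤ p, |xz| = q-k. Pump with i = q+1: |xy^{q+1}z| = (q-k)+(q+1)k = q+qk = q(1+k), which is composite (both factors ≥ 2). So xy^{q+1}z = a^{q(1+k)} ∉ L.
This contradicts the pumping lemma, so L is not regular.

a^{q(1+k)}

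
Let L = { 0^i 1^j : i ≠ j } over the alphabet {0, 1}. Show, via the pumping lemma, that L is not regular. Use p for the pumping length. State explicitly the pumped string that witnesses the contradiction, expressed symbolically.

0^{p+p!} 1^{p+p!}

Suppose for contradiction that L is regular, and let p be the pumping length.
Choose w = 0^p 1^{p+p!}. Since p ≠ p+p!, w ∈ L; and |w| ≥ p.
The pumping lemma gives a decomposition w = xyz where |xy| ≤ p and |y| > 0.
Because |xy| ≤ p and w begins with p copies of 0, we have y = 0^k with 1 ≤ k ≤ p.
Since 1 ≤ k ≤ p, k divides p!; set t = 1 + p!/k. Then xy^t z has p + (p!/k)·k = p + p! copies of 0. Now the 0-count equals the 1-count, so i ≠ j fails. So xy^t z = 0^{p+p!} 1^{p+p!} ∉ L.
Contradiction. Therefore L is not regular.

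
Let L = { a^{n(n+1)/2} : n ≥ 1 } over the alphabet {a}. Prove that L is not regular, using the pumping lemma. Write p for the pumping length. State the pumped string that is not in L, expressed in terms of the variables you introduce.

Assume L is regular. Let p be the pumping length given by the pumping lemma.
Take w = a^{p(p+1)/2} ∈ L with |w| = p(p+1)/2 ≥ p.
By the pumping lemma, w = xyz with |xy| ≤ p and |y| > 0.
Then y = a^k for some k with 1 ≤ k ≤ p.
Pump with i = 2: xy^2z = a^{p(p+1)/2+k}. Since 1 ≤ k ≤ p, p(p+1)/2 < p(p+1)/2+k ≤ p(p+1)/2+p < (p+1)(p+2)/2, so p(p+1)/2+k is strictly between consecutive triangular numbers. So xy^2z ∉ L.
This contradicts the pumping lemma, so L is not regular.

a^{p(p+1)/2+k}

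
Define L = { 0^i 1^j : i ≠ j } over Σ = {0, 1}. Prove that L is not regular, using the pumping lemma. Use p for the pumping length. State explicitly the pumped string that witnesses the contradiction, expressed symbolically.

Toward a contradiction, assume L is regular with pumping length p.
Choose w = 0^p 1^{p+p!}. Since p ≠ p+p!, w ∈ L; and |w| ≥ p.
The pumping lemma gives a decomposition w = xyz where |xy| ≤ p and y is nonempty.
Since the first p symbols of w are all 0's and |xy| ≤ p, y lies entirely in the leading 0-block: y = 0^k for some k with 1 ≤ k ≤ p.
Since 1 ≤ k ≤ p, k divides p!; set t = 1 + p!/k. Then xy^t z has p + (p!/k)·k = p + p! copies of 0. Now the 0-count equals the 1-count, so i ≠ j fails. So xy^t z = 0^{p+p!} 1^{p+p!} ∉ L.
This contradicts the pumping lemma, so L is not regular.

0^{p+p!} 1^{p+p!}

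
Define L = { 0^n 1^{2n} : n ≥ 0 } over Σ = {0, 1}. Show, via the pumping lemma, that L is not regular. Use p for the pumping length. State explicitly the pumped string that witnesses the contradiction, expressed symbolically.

0^{p+k} 1^{2p}

Toward a contradiction, assume L is regular with pumping length p.
Take w = 0^p 1^{2p}. Then w ∈ L and |w| = 3p ≥ p.
The pumping lemma gives a decomposition w = xyz where |xy| ≤ p and |y| > 0.
Because |xy| ≤ p and w begins with p copies of 0, we have y = 0^k with 1 ≤ k ≤ p.
Pump with i = 2: xy^2z = 0^{p+k} 1^{2p}. For this to lie in L we would need 2p = 2(p+k), which forces k = 0. But k ≥ 1, so xy^2z ∉ L.
Contradiction. Therefore L is not regular.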